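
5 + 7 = 12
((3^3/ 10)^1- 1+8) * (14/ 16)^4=232897/ 40960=5.69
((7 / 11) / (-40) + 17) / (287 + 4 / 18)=1431 / 24200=0.06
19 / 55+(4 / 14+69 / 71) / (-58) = 513319 / 1585430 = 0.32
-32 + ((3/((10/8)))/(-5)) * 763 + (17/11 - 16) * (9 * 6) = -324166/275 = -1178.79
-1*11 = -11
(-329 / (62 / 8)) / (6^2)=-329 / 279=-1.18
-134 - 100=-234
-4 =-4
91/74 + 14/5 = 1491/370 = 4.03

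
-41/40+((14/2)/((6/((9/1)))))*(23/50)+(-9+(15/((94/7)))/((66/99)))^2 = 50765323/883600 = 57.45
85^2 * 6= 43350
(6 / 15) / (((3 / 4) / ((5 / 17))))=8 / 51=0.16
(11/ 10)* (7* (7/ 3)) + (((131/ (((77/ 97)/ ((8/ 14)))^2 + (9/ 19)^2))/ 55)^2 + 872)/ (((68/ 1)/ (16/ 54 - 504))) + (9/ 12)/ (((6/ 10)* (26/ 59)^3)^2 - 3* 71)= -28832577631061125709675275301561285723/ 4469923327628630291864024281110300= -6450.35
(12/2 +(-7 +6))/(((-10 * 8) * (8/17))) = -17/128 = -0.13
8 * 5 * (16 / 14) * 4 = 1280 / 7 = 182.86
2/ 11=0.18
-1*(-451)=451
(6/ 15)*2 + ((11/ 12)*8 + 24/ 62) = 3962/ 465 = 8.52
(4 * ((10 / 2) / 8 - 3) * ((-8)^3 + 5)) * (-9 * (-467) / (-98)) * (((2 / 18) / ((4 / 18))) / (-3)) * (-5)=-67479165 / 392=-172140.73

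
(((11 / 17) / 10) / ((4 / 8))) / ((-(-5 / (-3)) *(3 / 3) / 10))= -66 / 85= -0.78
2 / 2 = 1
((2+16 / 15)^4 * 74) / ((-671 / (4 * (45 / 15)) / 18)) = -2106.83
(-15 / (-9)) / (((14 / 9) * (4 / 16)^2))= 120 / 7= 17.14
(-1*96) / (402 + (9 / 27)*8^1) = -144 / 607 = -0.24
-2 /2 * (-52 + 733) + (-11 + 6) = -686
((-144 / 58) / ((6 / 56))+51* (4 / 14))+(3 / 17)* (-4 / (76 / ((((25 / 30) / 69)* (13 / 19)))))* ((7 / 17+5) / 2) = -546488497 / 63536361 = -8.60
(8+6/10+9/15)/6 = 1.53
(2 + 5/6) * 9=51/2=25.50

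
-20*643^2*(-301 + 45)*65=137595827200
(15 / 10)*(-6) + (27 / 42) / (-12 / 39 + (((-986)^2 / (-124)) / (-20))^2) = -16126839092073 / 1791871843097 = -9.00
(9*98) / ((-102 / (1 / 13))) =-147 / 221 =-0.67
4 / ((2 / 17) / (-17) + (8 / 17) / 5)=45.87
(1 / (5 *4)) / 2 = 1 / 40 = 0.02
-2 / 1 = -2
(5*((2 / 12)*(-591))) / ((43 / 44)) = -21670 / 43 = -503.95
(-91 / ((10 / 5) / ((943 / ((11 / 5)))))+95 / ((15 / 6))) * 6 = -1284687 / 11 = -116789.73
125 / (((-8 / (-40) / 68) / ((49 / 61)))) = 2082500 / 61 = 34139.34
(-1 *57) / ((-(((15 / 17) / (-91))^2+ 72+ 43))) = 136412913 / 275219260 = 0.50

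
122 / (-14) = -61 / 7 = -8.71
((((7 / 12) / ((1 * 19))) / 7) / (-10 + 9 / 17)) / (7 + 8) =-17 / 550620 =-0.00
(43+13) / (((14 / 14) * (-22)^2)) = 14 / 121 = 0.12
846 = 846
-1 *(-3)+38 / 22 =52 / 11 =4.73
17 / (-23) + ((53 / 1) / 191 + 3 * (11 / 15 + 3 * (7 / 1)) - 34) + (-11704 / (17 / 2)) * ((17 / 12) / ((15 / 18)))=-50740504 / 21965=-2310.06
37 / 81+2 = 199 / 81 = 2.46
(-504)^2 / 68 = 63504 / 17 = 3735.53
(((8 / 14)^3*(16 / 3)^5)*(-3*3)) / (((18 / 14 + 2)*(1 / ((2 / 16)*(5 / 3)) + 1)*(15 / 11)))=-738197504 / 2647323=-278.85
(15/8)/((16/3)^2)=135/2048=0.07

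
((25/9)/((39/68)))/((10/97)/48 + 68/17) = 1319200/1090089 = 1.21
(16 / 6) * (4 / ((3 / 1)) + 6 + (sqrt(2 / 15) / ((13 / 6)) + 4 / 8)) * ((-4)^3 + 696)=10112 * sqrt(30) / 195 + 118816 / 9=13485.81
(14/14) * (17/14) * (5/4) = 85/56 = 1.52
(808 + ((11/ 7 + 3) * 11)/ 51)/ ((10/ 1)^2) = 72202/ 8925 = 8.09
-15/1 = -15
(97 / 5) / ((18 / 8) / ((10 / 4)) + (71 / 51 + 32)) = 9894 / 17489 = 0.57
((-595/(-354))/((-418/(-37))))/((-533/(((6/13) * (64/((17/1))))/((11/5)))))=-207200/939856489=-0.00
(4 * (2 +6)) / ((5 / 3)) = 96 / 5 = 19.20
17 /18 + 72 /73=2537 /1314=1.93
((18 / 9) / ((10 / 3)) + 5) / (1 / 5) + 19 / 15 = 439 / 15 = 29.27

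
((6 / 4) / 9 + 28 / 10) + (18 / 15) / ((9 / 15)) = 149 / 30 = 4.97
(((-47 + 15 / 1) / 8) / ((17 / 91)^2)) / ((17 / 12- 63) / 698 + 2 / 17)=-277446624 / 71213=-3896.01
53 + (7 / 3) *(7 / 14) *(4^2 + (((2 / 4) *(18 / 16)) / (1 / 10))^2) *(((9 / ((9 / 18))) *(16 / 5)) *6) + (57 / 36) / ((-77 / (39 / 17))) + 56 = 505736151 / 26180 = 19317.65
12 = 12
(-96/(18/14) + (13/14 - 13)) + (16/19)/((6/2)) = -86.46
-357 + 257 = -100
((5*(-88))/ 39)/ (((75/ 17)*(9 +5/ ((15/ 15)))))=-0.18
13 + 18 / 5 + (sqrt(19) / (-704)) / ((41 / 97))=83 / 5-97 *sqrt(19) / 28864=16.59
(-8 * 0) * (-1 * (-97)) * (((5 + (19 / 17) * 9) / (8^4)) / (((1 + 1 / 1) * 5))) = 0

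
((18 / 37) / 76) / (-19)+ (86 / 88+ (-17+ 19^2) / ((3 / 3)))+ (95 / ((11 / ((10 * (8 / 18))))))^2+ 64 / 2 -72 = 931200830035 / 523647828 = 1778.30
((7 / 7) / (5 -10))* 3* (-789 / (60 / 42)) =16569 / 50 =331.38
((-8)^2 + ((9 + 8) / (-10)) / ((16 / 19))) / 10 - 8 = -2883 / 1600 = -1.80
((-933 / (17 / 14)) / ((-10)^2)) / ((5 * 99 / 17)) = -2177 / 8250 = -0.26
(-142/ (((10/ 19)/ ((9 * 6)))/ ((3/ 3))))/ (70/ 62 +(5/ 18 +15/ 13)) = -528424884/ 92875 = -5689.64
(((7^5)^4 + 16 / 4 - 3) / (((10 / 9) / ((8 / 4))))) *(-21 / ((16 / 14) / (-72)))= 950086514805666107814 / 5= 190017302961133221562.80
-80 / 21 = -3.81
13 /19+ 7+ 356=6910 /19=363.68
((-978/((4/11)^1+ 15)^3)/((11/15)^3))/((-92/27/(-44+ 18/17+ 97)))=10.85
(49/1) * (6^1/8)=147/4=36.75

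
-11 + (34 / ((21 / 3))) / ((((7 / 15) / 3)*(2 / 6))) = 4051 / 49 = 82.67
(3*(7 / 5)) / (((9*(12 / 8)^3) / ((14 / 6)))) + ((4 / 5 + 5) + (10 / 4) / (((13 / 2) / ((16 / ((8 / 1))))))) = 108857 / 15795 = 6.89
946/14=473/7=67.57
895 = 895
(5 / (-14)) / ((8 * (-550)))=1 / 12320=0.00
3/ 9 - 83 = -82.67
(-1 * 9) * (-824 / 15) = 494.40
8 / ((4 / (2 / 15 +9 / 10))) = 2.07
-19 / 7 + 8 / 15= -229 / 105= -2.18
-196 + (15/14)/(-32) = -87823/448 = -196.03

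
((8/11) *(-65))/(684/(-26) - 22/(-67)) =113230/62227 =1.82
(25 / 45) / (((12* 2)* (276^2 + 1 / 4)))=1 / 3290814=0.00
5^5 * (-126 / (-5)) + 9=78759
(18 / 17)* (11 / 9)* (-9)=-11.65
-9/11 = -0.82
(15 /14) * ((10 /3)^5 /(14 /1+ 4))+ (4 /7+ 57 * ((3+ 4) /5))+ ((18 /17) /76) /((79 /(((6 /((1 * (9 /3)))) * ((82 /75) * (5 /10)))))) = 341376877714 /3255331275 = 104.87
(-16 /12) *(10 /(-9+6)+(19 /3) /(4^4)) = 847 /192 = 4.41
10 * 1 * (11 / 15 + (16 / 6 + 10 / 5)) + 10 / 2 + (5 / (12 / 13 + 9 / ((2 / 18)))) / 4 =50281 / 852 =59.02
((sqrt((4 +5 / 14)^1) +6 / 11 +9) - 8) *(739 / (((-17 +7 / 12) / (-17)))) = 2562852 / 2167 +75378 *sqrt(854) / 1379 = 2780.06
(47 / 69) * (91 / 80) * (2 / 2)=0.77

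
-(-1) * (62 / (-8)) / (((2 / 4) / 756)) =-11718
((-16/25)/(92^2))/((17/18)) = -18/224825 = -0.00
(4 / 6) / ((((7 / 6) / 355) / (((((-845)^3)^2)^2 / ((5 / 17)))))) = 639805204923696493081362891334960937500 / 7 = 91400743560528070440194700000000000000.00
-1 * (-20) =20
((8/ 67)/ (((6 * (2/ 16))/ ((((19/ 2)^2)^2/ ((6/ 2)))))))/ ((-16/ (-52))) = 1694173/ 1206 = 1404.79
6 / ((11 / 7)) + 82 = 944 / 11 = 85.82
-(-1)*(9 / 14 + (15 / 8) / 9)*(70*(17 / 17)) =715 / 12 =59.58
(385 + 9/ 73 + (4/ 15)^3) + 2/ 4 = 190025219/ 492750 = 385.64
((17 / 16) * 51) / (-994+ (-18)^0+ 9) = -289 / 5248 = -0.06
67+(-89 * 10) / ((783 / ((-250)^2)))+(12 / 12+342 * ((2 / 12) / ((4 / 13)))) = -221706821 / 3132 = -70787.62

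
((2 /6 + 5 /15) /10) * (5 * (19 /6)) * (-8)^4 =38912 /9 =4323.56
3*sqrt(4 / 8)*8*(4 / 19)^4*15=46080*sqrt(2) / 130321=0.50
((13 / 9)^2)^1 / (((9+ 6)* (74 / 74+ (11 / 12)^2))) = 2704 / 35775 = 0.08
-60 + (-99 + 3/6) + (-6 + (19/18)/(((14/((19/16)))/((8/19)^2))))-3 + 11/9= -166.26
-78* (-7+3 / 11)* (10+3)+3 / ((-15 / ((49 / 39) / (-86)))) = 1258354259 / 184470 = 6821.46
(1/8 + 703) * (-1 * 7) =-39375/8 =-4921.88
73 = 73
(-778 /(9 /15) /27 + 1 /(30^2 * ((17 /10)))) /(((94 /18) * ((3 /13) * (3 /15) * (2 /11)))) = -94564613 /86292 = -1095.87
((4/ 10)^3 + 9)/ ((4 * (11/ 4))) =103/ 125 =0.82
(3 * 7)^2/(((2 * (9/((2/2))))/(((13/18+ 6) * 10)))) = 29645/18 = 1646.94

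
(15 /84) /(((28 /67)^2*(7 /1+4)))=22445 /241472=0.09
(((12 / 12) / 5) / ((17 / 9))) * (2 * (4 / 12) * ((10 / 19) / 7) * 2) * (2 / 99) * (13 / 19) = 208 / 1417647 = 0.00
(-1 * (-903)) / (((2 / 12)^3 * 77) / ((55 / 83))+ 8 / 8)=975240 / 1661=587.14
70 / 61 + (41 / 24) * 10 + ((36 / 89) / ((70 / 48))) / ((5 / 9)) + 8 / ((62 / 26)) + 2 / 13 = 102177656621 / 4594562700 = 22.24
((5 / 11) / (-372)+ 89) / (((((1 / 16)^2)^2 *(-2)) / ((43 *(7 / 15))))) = -897999527936 / 15345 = -58520660.02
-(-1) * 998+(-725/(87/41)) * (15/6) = 863/6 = 143.83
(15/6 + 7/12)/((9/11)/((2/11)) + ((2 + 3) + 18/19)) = 703/2382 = 0.30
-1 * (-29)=29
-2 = -2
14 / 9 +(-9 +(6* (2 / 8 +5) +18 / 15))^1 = 2273 / 90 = 25.26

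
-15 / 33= -5 / 11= -0.45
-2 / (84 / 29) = -29 / 42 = -0.69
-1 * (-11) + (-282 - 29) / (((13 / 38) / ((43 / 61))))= -499451 / 793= -629.82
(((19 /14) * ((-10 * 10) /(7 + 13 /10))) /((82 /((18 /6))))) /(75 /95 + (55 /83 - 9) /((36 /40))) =97470 /1380757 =0.07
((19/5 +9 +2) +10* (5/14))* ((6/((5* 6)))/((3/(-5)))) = -643/105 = -6.12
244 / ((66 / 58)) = 214.42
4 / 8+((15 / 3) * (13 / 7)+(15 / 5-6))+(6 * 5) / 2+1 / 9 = 2759 / 126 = 21.90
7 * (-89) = -623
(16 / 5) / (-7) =-16 / 35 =-0.46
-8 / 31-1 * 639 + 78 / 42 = -138316 / 217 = -637.40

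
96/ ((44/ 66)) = 144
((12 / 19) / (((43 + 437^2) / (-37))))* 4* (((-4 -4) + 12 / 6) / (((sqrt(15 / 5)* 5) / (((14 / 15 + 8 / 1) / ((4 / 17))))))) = 9916* sqrt(3) / 1334275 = 0.01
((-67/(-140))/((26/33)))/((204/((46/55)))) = 1541/618800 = 0.00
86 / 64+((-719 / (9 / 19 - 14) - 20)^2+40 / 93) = 216428417087 / 196561824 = 1101.07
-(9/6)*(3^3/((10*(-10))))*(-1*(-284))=5751/50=115.02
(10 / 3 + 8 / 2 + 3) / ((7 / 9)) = 93 / 7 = 13.29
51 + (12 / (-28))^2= 2508 / 49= 51.18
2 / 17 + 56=954 / 17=56.12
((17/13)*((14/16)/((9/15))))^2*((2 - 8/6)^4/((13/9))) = 354025/711828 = 0.50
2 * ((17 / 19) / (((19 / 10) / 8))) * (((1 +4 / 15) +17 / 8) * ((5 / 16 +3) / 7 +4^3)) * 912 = 199848396 / 133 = 1502619.52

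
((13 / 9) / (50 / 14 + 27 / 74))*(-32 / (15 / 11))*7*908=-15066059008 / 275265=-54732.93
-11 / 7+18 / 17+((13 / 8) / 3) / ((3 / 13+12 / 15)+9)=-853973 / 1862112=-0.46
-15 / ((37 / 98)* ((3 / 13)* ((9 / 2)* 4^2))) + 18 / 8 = -47 / 333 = -0.14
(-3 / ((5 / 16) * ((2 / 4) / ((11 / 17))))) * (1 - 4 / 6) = -352 / 85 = -4.14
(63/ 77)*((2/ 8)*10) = 45/ 22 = 2.05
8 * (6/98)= 24/49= 0.49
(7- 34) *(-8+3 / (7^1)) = 1431 / 7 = 204.43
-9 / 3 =-3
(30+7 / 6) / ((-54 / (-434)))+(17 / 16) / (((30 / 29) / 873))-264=11445383 / 12960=883.13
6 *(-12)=-72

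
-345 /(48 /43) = -4945 /16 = -309.06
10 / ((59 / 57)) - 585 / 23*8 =-193.82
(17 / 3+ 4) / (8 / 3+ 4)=29 / 20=1.45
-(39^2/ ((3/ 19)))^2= -92794689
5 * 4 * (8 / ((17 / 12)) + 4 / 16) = 2005 / 17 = 117.94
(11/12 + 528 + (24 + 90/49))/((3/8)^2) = 5219120/1323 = 3944.91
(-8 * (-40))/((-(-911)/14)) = 4480/911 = 4.92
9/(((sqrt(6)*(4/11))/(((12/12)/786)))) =11*sqrt(6)/2096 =0.01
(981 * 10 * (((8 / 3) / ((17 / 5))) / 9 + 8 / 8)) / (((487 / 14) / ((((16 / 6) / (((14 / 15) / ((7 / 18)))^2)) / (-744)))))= -47592125 / 249462828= -0.19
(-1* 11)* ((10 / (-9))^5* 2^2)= 4400000 / 59049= 74.51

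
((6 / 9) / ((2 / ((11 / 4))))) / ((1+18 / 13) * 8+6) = 143 / 3912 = 0.04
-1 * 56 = -56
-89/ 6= -14.83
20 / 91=0.22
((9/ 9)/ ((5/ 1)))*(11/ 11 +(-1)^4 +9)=11/ 5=2.20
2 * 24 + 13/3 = 52.33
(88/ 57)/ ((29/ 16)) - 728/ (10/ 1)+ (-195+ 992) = 5992553/ 8265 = 725.05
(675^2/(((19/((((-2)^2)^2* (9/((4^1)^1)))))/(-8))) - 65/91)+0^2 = -918540095/133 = -6906316.50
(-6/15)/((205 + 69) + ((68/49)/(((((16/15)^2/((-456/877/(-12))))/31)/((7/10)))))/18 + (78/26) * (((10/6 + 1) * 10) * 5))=-1571584/2648369365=-0.00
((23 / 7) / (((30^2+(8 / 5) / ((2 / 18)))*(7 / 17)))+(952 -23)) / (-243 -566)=-208123967 / 181238652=-1.15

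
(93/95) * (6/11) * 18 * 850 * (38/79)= 3414960/869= 3929.76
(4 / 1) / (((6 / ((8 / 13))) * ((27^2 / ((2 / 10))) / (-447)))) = -2384 / 47385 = -0.05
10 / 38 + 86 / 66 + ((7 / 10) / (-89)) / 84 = 1165237 / 744040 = 1.57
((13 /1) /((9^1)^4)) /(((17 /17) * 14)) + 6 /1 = 551137 /91854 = 6.00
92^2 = 8464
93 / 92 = 1.01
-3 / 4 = -0.75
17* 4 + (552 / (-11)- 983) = -10617 / 11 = -965.18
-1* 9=-9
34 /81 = 0.42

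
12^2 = 144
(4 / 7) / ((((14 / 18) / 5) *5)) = 36 / 49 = 0.73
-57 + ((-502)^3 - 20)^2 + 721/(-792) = 12674989895306687063/792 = 16003775120336726.09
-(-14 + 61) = -47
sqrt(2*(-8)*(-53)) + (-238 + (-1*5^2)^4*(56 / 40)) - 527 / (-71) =4*sqrt(53) + 38811754 / 71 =546673.54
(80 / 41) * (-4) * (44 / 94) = -7040 / 1927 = -3.65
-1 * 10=-10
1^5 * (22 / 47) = 22 / 47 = 0.47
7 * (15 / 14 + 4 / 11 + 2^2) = 837 / 22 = 38.05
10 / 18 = 5 / 9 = 0.56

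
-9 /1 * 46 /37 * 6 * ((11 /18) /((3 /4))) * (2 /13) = -4048 /481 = -8.42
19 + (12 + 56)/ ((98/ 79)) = 3617/ 49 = 73.82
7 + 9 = 16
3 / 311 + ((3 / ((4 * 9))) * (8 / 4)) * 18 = 936 / 311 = 3.01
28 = 28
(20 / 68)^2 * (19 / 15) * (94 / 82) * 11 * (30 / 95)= 5170 / 11849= 0.44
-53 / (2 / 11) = -583 / 2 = -291.50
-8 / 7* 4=-32 / 7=-4.57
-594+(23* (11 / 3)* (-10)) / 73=-605.55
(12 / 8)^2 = 2.25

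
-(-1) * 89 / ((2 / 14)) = 623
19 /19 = 1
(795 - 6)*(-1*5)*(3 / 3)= -3945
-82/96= -41/48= -0.85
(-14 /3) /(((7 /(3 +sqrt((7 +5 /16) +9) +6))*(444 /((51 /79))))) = -51 /5846-17*sqrt(29) /23384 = -0.01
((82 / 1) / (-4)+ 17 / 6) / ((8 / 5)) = -265 / 24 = -11.04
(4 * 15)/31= 60/31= 1.94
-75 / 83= -0.90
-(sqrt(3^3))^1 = -3*sqrt(3) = -5.20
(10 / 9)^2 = 1.23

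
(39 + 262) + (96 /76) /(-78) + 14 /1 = 314.98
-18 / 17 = -1.06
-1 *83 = -83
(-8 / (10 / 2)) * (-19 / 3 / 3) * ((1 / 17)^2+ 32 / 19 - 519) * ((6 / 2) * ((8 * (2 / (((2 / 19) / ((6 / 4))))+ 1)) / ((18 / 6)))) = -595886784 / 1445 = -412378.40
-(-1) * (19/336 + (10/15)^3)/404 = 1067/1221696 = 0.00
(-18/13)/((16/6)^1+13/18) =-324/793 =-0.41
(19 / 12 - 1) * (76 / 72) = 133 / 216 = 0.62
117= 117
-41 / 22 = -1.86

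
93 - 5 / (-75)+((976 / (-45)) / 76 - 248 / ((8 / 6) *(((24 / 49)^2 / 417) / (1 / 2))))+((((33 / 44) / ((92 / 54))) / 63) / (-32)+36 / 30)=-5693352550811 / 35239680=-161560.85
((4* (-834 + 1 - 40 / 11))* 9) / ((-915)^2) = -36812 / 1023275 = -0.04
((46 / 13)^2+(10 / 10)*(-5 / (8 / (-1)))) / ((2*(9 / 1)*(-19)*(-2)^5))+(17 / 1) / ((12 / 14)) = 293477485 / 14796288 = 19.83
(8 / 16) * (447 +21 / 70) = 4473 / 20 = 223.65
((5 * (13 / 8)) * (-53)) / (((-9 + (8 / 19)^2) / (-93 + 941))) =2028098 / 49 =41389.76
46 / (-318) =-23 / 159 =-0.14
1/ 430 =0.00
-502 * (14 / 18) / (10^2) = -1757 / 450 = -3.90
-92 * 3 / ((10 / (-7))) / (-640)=-483 / 1600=-0.30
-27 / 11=-2.45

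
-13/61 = -0.21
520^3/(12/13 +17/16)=29246464000/413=70814682.81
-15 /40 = -3 /8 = -0.38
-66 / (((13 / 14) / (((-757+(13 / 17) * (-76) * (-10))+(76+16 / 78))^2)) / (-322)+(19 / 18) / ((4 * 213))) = -4976066126639483568 / 93386012555219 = -53284.92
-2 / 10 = -1 / 5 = -0.20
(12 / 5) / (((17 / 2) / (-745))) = -210.35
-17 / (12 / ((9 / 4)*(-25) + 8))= 3281 / 48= 68.35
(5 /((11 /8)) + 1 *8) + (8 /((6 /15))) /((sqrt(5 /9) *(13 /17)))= 128 /11 + 204 *sqrt(5) /13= 46.73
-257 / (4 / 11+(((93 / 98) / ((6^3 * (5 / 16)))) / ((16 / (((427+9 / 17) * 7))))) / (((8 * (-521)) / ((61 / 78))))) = -19686458151360 / 27817115303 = -707.71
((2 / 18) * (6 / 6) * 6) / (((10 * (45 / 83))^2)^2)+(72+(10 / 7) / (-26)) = 402706196832211 / 5597353125000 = 71.95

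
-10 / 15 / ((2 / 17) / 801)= -4539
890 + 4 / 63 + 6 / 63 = 56080 / 63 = 890.16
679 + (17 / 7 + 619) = 9103 / 7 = 1300.43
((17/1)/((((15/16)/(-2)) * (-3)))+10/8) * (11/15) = 26411/2700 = 9.78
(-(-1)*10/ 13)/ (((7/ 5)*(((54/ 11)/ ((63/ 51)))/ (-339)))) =-31075/ 663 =-46.87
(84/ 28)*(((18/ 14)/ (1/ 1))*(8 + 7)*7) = 405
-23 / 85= -0.27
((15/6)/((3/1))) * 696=580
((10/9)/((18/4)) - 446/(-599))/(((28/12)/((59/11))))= 2.28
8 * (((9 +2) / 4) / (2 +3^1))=22 / 5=4.40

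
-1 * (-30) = 30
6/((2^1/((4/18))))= 2/3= 0.67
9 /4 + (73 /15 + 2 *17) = 2467 /60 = 41.12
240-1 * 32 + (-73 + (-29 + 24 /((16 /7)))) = 233 /2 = 116.50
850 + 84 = 934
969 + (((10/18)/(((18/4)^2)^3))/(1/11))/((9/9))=4634700481/4782969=969.00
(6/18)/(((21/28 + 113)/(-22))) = -88/1365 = -0.06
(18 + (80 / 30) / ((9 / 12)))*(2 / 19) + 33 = 6031 / 171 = 35.27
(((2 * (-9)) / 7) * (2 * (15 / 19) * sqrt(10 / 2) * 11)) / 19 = -5940 * sqrt(5) / 2527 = -5.26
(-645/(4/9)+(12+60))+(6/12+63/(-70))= -27593/20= -1379.65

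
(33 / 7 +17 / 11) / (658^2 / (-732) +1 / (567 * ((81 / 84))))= -64302174 / 6075873265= -0.01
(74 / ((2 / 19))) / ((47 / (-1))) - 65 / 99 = -72652 / 4653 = -15.61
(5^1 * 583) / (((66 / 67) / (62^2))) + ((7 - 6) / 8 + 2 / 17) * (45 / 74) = 343435111495 / 30192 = 11375036.81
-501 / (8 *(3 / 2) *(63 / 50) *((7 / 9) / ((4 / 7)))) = -8350 / 343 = -24.34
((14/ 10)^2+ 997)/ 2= 499.48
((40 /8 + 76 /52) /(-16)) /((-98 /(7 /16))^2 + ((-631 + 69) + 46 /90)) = -945 /116097956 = -0.00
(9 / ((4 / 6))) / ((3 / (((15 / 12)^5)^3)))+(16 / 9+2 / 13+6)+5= 35384152525049 / 251255586816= 140.83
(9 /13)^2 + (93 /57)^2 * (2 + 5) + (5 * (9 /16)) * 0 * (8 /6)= 1166104 /61009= 19.11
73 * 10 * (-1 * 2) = -1460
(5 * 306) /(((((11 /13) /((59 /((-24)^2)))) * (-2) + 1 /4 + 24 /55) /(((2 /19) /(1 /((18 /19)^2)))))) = -167295585600 /18327405757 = -9.13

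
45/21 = 15/7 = 2.14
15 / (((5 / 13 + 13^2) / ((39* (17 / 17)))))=2535 / 734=3.45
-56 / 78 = -28 / 39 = -0.72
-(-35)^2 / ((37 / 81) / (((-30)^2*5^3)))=-11162812500 / 37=-301697635.14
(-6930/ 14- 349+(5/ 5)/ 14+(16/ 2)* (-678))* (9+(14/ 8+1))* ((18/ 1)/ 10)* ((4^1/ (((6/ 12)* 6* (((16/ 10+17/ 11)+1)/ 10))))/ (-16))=226836335/ 8512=26649.01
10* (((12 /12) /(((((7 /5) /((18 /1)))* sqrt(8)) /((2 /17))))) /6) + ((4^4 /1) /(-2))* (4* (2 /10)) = -512 /5 + 75* sqrt(2) /119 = -101.51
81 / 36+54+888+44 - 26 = 3849 / 4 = 962.25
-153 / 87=-51 / 29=-1.76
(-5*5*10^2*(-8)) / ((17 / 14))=280000 / 17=16470.59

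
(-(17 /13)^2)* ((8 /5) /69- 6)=595918 /58305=10.22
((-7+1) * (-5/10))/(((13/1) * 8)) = 3/104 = 0.03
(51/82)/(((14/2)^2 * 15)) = 17/20090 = 0.00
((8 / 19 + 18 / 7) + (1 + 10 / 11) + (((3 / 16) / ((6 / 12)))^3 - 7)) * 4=-1532339 / 187264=-8.18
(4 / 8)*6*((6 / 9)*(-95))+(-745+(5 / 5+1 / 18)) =-933.94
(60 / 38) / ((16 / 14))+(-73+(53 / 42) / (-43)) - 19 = -6220975 / 68628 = -90.65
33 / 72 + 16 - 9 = 179 / 24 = 7.46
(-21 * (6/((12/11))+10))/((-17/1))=651/34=19.15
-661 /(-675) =661 /675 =0.98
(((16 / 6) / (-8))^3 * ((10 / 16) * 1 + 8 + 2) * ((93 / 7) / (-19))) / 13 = 2635 / 124488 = 0.02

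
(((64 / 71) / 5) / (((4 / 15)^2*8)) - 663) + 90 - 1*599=-166379 / 142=-1171.68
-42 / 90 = -7 / 15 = -0.47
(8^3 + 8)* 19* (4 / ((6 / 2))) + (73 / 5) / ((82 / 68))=8109046 / 615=13185.44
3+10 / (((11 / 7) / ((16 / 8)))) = 173 / 11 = 15.73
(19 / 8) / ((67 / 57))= 1083 / 536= 2.02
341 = 341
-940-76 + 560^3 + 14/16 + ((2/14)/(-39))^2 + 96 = 104707330900271/596232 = 175615080.88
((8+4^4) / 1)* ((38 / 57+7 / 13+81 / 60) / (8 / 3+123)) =131538 / 24505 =5.37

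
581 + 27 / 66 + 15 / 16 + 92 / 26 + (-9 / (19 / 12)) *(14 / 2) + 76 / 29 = 548.72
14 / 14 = 1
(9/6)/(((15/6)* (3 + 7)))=3/50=0.06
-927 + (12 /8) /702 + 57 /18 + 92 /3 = -418001 /468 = -893.16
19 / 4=4.75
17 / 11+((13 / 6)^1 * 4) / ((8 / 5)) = 919 / 132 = 6.96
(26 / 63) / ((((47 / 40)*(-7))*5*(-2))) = 104 / 20727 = 0.01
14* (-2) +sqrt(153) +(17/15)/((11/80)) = -652/33 +3* sqrt(17) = -7.39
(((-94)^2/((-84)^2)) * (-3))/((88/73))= -3.12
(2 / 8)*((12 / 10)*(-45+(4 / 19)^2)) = -48687 / 3610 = -13.49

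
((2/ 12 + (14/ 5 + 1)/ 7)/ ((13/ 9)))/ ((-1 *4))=-447/ 3640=-0.12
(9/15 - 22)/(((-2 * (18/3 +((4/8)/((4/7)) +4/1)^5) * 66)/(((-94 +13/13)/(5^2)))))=-27172864/124328609625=-0.00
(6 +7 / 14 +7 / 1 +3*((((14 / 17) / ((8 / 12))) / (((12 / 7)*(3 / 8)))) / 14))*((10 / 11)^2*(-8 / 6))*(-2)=17200 / 561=30.66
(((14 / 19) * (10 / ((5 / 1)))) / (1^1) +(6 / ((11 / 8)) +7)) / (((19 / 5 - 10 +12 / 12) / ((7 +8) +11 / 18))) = -3769615 / 97812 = -38.54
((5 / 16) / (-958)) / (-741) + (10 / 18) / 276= 4733555 / 2351115936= 0.00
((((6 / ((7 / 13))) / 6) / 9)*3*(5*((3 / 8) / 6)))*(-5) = -325 / 336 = -0.97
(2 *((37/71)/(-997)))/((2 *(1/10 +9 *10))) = -0.00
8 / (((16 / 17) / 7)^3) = 1685159 / 512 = 3291.33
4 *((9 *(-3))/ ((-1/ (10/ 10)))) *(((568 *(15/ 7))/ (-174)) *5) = -766800/ 203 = -3777.34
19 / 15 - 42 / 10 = -44 / 15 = -2.93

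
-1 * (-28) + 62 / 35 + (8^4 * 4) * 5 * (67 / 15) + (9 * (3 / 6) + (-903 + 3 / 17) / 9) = 1306060549 / 3570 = 365843.29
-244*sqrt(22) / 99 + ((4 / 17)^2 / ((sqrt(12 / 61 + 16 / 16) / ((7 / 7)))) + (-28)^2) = -244*sqrt(22) / 99 + 16*sqrt(4453) / 21097 + 784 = 772.49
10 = 10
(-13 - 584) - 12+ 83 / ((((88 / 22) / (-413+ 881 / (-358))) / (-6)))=36598971 / 716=51115.88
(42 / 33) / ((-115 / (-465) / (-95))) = -488.89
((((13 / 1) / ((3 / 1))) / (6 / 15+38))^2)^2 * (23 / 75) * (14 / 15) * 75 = 574790125 / 165112971264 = 0.00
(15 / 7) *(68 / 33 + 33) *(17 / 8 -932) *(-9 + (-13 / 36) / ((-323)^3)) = 469862190110504425 / 747292768992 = 628752.49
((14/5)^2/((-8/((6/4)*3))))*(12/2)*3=-3969/50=-79.38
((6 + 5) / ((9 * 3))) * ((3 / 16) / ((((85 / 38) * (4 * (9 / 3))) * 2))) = 0.00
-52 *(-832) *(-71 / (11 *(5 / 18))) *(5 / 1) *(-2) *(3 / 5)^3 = 2985735168 / 1375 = 2171443.76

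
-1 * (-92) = 92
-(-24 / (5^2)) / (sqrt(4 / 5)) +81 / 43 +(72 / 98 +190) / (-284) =12*sqrt(5) / 25 +362659 / 299194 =2.29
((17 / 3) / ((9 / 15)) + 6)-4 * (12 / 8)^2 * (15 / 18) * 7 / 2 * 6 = -2557 / 18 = -142.06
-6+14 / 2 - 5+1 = -3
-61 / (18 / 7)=-427 / 18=-23.72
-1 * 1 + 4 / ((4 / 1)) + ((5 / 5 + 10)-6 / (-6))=12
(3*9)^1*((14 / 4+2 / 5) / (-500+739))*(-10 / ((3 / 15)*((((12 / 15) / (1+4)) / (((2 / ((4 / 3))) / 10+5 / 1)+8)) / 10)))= -34617375 / 1912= -18105.32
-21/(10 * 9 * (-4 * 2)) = 7/240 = 0.03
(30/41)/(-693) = -10/9471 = -0.00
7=7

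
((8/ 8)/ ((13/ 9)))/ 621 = 1/ 897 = 0.00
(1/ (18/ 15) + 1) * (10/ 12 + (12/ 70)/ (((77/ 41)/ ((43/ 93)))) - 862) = -431655859/ 273420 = -1578.73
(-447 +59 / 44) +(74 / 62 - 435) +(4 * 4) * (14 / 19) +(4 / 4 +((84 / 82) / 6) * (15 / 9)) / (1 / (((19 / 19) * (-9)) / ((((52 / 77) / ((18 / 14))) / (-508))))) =142463638063 / 13813228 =10313.57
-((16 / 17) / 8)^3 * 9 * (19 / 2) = -684 / 4913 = -0.14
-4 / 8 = -1 / 2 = -0.50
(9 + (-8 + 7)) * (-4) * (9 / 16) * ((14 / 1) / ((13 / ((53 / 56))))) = -18.35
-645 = -645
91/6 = 15.17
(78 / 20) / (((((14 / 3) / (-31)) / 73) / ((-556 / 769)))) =36803169 / 26915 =1367.39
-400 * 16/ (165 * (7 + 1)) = -160/ 33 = -4.85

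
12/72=1/6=0.17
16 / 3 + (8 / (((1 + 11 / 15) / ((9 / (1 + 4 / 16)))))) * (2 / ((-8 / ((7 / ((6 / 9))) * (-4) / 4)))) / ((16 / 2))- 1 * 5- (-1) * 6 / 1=2689 / 156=17.24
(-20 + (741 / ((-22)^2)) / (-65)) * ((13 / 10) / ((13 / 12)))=-145371 / 6050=-24.03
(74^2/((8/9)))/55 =12321/110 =112.01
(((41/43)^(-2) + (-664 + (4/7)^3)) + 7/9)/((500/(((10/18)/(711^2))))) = -10870088/7471348099425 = -0.00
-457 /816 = -0.56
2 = 2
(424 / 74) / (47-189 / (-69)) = 1219 / 10582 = 0.12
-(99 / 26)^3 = -970299 / 17576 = -55.21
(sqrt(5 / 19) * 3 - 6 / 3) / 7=-2 / 7 + 3 * sqrt(95) / 133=-0.07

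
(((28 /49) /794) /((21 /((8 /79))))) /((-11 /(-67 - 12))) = 16 /641949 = 0.00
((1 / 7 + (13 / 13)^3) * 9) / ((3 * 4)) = 6 / 7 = 0.86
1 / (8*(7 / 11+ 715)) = 11 / 62976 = 0.00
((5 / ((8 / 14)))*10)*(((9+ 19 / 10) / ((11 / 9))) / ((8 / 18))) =309015 / 176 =1755.77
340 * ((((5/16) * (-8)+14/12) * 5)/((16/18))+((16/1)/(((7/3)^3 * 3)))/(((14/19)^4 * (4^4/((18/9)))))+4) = -31260821875/26353376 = -1186.22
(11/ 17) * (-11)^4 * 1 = 161051/ 17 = 9473.59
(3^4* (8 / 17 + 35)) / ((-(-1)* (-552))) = -16281 / 3128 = -5.20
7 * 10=70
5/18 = 0.28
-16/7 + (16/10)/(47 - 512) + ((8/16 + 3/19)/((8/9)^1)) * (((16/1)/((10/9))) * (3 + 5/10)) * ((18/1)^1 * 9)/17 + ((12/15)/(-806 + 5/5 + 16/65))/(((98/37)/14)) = 11425476414773/32350501050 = 353.18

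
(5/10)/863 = 0.00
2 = 2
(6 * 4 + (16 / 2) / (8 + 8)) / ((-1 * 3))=-49 / 6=-8.17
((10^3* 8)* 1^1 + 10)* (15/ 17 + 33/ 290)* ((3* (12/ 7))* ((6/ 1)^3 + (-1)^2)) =8904708.88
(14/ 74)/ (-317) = -7/ 11729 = -0.00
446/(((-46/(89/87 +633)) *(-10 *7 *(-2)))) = -87862/2001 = -43.91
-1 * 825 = -825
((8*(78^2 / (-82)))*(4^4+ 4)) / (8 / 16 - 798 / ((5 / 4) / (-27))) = -63273600 / 7067293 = -8.95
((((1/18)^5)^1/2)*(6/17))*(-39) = -13/3569184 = -0.00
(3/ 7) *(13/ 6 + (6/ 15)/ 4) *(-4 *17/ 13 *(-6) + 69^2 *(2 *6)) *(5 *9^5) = 1491944788584/ 91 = 16394997676.75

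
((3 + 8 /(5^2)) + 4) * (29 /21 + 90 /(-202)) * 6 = 726144 /17675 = 41.08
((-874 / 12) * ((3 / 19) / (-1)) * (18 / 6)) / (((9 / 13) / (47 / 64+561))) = 10749349 / 384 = 27993.10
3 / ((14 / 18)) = 27 / 7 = 3.86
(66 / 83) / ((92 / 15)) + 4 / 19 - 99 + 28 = -5125805 / 72542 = -70.66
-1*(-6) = 6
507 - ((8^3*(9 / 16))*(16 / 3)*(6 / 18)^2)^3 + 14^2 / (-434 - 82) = -5770774118 / 1161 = -4970520.34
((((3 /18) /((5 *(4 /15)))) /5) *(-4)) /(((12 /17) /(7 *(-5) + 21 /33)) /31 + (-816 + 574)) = 33201 /80346640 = 0.00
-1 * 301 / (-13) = 301 / 13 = 23.15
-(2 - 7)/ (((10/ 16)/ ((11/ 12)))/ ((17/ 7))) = 17.81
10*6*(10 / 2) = 300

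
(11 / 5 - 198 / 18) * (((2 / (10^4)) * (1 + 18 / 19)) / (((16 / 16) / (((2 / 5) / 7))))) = -407 / 2078125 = -0.00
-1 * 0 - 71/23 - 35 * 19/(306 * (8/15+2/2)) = -10567/2346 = -4.50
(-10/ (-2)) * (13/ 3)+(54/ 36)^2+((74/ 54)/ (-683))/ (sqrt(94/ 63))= 287/ 12 - 37 * sqrt(658)/ 577818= 23.92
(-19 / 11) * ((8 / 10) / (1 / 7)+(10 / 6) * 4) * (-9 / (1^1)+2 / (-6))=97888 / 495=197.75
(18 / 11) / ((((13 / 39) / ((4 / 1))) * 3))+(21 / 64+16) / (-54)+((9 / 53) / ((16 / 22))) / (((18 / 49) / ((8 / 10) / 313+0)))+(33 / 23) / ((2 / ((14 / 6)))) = 574293551903 / 72524453760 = 7.92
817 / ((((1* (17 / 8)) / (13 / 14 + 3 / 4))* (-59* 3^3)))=-76798 / 189567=-0.41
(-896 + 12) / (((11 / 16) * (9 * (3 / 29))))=-410176 / 297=-1381.06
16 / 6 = 8 / 3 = 2.67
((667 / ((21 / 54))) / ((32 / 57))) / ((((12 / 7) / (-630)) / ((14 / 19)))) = -13236615 / 16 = -827288.44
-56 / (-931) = 8 / 133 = 0.06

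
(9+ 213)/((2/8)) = 888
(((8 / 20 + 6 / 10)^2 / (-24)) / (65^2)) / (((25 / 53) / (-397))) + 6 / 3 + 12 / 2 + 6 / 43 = 888154763 / 109005000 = 8.15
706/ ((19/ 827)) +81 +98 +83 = 588840/ 19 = 30991.58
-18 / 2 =-9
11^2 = 121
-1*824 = -824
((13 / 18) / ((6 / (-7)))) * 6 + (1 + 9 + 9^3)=13211 / 18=733.94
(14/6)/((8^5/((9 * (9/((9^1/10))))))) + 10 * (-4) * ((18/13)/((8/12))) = -17693355/212992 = -83.07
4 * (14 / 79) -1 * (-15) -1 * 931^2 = -68472878 / 79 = -866745.29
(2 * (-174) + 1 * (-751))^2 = 1207801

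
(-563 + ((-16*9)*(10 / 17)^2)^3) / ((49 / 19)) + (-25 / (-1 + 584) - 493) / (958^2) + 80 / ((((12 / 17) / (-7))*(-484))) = -251565948243435881366725 / 5220873009937026519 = -48184.65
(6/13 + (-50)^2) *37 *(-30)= -36081660/13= -2775512.31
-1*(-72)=72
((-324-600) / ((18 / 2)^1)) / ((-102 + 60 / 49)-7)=15092 / 15843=0.95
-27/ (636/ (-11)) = 99/ 212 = 0.47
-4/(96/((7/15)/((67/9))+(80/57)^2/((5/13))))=-5642629/26121960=-0.22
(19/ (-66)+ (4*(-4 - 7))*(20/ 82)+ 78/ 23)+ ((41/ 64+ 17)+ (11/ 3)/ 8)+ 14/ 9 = 71854909/ 5974848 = 12.03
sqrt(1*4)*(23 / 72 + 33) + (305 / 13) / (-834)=4333163 / 65052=66.61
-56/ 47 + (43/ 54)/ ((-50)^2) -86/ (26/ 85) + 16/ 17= -281.40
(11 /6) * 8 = 44 /3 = 14.67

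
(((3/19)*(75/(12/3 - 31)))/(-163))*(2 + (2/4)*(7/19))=0.01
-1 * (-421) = 421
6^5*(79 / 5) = 614304 / 5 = 122860.80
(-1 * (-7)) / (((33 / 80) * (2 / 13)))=110.30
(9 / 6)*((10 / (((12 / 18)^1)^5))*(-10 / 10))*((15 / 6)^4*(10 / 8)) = -11390625 / 2048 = -5561.83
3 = 3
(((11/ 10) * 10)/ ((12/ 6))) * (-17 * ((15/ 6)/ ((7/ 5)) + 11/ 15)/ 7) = -98923/ 2940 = -33.65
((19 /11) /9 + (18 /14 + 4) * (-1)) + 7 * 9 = 40129 /693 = 57.91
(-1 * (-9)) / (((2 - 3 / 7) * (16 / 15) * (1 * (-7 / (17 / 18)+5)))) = -16065 / 7216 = -2.23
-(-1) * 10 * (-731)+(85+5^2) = -7200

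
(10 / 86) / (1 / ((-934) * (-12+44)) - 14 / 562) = -41992640 / 9008371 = -4.66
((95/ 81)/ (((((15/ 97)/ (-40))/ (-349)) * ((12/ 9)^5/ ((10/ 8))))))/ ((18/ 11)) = 19192.92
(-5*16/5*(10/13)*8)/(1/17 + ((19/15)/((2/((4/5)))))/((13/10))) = -326400/1487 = -219.50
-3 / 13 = -0.23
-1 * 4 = -4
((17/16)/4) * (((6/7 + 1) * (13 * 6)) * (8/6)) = 2873/56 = 51.30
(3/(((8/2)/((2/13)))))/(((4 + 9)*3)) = 0.00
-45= -45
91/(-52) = -7/4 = -1.75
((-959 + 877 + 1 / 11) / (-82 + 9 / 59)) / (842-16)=901 / 743666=0.00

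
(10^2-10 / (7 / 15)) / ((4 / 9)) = 2475 / 14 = 176.79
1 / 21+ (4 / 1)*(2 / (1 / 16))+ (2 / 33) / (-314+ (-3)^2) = 128.05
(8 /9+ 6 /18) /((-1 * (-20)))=11 /180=0.06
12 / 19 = 0.63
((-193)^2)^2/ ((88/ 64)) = 11099904008/ 11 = 1009082182.55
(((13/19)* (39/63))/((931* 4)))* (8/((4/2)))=169/371469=0.00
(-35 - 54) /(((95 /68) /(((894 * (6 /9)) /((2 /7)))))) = -12624472 /95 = -132889.18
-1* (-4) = 4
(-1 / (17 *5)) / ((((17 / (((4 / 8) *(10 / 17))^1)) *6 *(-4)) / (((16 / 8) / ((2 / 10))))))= 5 / 58956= 0.00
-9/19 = -0.47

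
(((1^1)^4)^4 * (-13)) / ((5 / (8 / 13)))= -8 / 5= -1.60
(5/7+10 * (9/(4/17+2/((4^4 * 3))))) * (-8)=-32963240/10871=-3032.22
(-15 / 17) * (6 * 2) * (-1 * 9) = 1620 / 17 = 95.29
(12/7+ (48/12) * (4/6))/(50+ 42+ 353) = 92/9345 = 0.01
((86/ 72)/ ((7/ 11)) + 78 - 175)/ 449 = -23971/ 113148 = -0.21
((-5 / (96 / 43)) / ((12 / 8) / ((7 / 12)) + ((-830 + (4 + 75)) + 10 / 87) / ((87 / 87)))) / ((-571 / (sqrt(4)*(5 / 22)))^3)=-5455625 / 3613576940578004576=-0.00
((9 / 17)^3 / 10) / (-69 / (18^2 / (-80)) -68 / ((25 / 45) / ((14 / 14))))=-19683 / 139765024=-0.00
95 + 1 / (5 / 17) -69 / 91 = 44427 / 455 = 97.64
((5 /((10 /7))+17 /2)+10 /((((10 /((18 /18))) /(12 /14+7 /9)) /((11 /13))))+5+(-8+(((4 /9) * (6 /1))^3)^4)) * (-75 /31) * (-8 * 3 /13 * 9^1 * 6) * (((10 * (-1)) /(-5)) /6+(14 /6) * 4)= 301507154.20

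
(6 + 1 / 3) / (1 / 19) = 361 / 3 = 120.33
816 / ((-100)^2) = 51 / 625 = 0.08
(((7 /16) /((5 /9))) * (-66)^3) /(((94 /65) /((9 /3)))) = -88297209 /188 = -469666.01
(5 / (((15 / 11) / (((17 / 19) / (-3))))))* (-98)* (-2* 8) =-293216 / 171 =-1714.71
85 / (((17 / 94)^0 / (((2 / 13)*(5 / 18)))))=425 / 117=3.63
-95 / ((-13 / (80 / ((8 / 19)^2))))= 171475 / 52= 3297.60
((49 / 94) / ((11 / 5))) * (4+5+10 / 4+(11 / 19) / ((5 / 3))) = 110299 / 39292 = 2.81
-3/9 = -1/3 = -0.33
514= 514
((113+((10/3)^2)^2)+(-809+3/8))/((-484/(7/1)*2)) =2595355/627264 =4.14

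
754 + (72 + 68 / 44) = 9103 / 11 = 827.55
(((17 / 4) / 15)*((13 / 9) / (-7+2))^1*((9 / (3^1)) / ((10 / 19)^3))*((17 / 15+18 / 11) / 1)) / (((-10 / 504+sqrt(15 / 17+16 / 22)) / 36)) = -96472940382*sqrt(56287) / 172870328125-13016190369 / 6286193750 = -134.47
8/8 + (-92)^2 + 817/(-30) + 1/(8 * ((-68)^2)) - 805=4235269583/554880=7632.77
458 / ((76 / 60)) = 6870 / 19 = 361.58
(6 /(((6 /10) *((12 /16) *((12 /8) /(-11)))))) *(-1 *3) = 293.33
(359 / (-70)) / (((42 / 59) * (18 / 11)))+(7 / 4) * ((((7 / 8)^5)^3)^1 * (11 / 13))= -50866479049871850563 / 12102720311116431360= -4.20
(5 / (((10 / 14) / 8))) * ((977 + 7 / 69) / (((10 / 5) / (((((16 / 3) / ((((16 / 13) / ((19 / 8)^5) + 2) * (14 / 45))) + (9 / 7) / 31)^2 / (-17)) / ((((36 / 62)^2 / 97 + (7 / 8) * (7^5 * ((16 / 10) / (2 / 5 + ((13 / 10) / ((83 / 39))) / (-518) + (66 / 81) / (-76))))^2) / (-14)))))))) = 2267310856125930817883469275493517413651640 / 5791462783163503215478036419754004543235276381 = 0.00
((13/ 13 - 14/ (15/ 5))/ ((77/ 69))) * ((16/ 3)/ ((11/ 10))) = -3680/ 231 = -15.93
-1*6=-6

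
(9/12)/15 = 1/20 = 0.05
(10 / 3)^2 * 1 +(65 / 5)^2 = 1621 / 9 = 180.11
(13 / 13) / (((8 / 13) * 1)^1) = 13 / 8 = 1.62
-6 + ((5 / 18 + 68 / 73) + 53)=63347 / 1314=48.21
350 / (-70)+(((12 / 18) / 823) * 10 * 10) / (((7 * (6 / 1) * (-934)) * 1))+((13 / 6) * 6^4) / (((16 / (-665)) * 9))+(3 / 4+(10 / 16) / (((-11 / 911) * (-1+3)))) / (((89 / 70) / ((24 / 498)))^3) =-2785530822415394543437655 / 214725806752740299478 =-12972.50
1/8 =0.12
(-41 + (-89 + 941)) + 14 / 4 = 1629 / 2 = 814.50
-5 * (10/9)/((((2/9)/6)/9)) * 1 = -1350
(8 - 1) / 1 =7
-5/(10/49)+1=-47/2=-23.50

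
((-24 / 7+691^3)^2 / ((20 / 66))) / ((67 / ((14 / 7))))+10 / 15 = 528079793412429587401 / 49245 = 10723521035890538.89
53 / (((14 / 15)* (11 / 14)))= 795 / 11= 72.27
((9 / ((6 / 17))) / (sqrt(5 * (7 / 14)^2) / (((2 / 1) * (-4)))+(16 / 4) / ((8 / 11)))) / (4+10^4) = 102 * sqrt(5) / 19355239+8976 / 19355239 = 0.00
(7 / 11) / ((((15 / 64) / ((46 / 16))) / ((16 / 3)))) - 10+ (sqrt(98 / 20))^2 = 36167 / 990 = 36.53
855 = 855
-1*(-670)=670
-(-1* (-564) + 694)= -1258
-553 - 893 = -1446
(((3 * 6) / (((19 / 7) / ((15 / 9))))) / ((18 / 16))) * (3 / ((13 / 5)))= 11.34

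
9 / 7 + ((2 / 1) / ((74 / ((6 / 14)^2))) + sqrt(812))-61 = -108253 / 1813 + 2 * sqrt(203) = -31.21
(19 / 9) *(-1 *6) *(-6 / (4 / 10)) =190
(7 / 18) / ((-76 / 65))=-455 / 1368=-0.33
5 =5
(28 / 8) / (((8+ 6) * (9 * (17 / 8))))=2 / 153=0.01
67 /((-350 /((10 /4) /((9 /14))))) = -67 /90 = -0.74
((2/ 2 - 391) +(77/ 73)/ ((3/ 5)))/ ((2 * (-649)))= 85025/ 284262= 0.30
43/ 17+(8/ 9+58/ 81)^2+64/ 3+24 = 5625767/ 111537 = 50.44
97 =97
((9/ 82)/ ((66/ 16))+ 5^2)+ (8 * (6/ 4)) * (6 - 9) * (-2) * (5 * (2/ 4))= 92467/ 451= 205.03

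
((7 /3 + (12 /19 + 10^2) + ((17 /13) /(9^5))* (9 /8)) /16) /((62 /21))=2.18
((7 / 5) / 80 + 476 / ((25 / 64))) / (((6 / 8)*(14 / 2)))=23211 / 100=232.11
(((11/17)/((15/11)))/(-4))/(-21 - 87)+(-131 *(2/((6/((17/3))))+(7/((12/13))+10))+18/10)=-280804451/110160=-2549.06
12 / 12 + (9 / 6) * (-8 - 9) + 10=-29 / 2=-14.50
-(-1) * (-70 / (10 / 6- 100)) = 42 / 59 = 0.71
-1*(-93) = 93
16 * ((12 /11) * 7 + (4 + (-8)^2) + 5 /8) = 13422 /11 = 1220.18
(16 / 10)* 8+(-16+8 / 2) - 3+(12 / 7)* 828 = 49603 / 35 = 1417.23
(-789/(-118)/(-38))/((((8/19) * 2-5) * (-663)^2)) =263/2731774812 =0.00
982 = 982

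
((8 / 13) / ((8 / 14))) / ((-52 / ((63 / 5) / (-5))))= 441 / 8450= 0.05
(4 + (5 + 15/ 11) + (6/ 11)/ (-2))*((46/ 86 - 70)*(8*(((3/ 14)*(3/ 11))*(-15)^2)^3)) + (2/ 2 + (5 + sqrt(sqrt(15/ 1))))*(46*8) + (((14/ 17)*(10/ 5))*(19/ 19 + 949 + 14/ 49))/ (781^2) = -235897688247774611309/ 18505419520973 + 368*15^(1/ 4) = -12746767.83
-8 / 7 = -1.14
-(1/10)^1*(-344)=172/5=34.40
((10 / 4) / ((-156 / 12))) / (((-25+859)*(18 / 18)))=-5 / 21684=-0.00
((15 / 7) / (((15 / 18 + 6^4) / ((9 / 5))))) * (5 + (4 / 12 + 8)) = 0.04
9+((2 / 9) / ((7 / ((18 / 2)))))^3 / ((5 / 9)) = 15507 / 1715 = 9.04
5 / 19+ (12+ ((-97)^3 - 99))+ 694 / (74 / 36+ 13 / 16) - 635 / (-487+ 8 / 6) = -10432872702512 / 11433079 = -912516.45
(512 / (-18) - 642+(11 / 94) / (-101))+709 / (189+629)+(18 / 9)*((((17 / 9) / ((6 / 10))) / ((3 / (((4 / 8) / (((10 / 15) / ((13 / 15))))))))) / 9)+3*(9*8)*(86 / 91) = -119858882352571 / 257597388594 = -465.30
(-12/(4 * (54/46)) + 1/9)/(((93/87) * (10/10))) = -638/279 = -2.29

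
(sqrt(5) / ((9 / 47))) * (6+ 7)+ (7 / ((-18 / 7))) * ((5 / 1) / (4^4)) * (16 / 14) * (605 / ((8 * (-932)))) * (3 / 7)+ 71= 222.81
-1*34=-34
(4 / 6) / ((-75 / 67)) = -134 / 225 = -0.60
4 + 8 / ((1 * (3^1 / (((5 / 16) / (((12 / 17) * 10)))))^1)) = 593 / 144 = 4.12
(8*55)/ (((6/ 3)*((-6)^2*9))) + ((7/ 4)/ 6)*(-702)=-66119/ 324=-204.07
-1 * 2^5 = -32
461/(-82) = -5.62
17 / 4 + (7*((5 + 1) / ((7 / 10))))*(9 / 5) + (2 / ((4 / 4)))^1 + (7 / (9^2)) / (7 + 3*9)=629303 / 5508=114.25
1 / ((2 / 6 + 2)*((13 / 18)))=54 / 91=0.59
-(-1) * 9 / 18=1 / 2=0.50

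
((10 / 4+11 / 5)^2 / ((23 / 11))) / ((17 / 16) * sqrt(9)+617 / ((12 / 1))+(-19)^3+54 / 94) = -13704636 / 8825917075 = -0.00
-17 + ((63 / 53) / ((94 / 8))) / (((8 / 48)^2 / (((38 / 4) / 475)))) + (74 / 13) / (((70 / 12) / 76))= 324354871 / 5667025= 57.24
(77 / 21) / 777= 11 / 2331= 0.00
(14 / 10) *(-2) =-14 / 5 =-2.80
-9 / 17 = -0.53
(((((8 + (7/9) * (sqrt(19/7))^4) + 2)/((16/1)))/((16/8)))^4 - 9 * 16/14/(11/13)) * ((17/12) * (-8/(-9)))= -37367817344240069/2452949259780096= -15.23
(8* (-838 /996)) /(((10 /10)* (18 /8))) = -6704 /2241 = -2.99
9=9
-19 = -19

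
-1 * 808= -808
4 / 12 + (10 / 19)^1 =49 / 57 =0.86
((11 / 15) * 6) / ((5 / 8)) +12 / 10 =206 / 25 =8.24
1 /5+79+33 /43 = 17193 /215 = 79.97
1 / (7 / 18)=18 / 7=2.57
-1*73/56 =-73/56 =-1.30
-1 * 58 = -58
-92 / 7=-13.14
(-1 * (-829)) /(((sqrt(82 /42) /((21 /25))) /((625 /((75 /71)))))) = 412013 * sqrt(861) /41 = 294868.68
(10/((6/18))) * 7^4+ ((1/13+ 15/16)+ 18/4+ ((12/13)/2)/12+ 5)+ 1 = 14984643/208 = 72041.55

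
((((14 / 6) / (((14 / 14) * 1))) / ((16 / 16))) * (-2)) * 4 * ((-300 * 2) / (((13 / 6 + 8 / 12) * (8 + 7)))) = 4480 / 17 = 263.53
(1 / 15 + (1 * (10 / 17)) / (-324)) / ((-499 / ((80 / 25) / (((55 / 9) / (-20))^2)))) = -114304 / 25661075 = -0.00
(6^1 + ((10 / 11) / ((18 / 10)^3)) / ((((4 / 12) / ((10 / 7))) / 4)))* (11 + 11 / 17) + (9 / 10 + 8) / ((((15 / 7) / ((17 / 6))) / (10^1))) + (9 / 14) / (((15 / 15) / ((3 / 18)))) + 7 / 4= 7085977 / 32130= 220.54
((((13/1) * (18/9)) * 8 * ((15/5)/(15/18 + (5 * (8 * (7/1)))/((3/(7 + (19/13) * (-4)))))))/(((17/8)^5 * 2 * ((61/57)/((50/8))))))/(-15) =-0.03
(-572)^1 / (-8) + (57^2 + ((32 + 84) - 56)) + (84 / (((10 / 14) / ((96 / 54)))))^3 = 61704777287 / 6750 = 9141448.49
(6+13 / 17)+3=166 / 17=9.76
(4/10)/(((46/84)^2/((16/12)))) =1.78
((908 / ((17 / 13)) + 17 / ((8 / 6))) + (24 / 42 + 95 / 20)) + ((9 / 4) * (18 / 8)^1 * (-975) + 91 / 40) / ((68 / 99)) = -246393129 / 38080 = -6470.41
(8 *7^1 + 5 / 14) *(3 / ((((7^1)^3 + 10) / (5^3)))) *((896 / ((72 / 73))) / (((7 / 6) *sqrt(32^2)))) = 1456.82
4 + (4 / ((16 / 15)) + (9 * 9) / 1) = 355 / 4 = 88.75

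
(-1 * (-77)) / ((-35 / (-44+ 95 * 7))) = -6831 / 5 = -1366.20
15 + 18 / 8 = 69 / 4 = 17.25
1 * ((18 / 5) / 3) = 6 / 5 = 1.20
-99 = -99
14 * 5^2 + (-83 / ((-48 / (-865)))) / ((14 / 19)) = -1128905 / 672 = -1679.92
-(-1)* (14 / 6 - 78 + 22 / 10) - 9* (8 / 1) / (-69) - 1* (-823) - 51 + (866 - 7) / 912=73470401 / 104880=700.52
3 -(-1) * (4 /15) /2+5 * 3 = 272 /15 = 18.13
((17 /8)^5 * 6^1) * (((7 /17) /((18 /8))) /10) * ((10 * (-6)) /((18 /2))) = -584647 /18432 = -31.72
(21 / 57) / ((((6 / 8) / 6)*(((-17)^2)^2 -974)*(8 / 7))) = 0.00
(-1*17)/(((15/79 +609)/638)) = -428417/24063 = -17.80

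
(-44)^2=1936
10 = 10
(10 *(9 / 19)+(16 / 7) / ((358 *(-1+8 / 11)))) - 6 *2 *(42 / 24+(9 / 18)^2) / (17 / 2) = 1.89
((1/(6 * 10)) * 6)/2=1/20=0.05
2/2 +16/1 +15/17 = 304/17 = 17.88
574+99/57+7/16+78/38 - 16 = 562.23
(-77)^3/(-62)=456533/62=7363.44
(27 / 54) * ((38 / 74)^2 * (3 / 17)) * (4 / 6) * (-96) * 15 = -519840 / 23273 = -22.34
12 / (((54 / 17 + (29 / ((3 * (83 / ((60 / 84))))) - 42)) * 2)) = -177786 / 1147915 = -0.15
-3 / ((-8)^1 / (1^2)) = 3 / 8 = 0.38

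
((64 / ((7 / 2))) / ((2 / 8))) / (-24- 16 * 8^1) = -64 / 133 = -0.48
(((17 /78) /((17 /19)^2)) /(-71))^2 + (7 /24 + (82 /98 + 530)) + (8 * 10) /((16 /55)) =700219259092559 /868619992968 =806.13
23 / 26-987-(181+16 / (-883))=-26794219 / 22958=-1167.10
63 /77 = 9 /11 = 0.82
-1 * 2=-2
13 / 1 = 13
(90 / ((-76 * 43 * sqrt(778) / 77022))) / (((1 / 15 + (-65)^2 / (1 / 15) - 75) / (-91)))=868725 * sqrt(778) / 221640662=0.11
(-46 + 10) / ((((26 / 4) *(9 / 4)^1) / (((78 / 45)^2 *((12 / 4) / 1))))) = -1664 / 75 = -22.19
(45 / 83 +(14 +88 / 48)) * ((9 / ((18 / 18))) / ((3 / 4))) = 16310 / 83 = 196.51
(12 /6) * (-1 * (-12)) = 24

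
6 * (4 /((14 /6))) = 72 /7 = 10.29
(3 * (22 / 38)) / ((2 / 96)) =1584 / 19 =83.37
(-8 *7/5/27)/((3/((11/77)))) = -8/405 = -0.02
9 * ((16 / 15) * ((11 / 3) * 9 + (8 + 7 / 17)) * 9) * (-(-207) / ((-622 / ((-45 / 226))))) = 141647616 / 597431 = 237.09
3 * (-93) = -279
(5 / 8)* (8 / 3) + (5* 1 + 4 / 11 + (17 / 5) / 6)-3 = 1517 / 330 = 4.60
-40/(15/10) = -80/3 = -26.67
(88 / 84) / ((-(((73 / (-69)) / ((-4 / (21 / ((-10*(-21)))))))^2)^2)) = -425537418240000 / 198787687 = -2140662.86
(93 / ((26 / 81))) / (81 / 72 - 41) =-30132 / 4147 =-7.27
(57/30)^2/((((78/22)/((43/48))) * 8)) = 170753/1497600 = 0.11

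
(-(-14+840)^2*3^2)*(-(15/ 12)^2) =38378025/ 4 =9594506.25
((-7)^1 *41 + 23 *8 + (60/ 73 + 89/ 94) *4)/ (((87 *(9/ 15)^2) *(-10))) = 1645595/ 5372946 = 0.31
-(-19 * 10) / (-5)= -38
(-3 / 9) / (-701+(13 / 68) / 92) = 0.00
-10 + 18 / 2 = -1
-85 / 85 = -1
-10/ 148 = -0.07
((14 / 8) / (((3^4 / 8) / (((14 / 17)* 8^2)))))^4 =24759631762948096 / 3595305184641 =6886.66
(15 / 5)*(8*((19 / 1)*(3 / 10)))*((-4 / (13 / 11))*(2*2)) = -120384 / 65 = -1852.06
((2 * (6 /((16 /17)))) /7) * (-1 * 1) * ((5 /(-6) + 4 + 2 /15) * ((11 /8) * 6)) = -55539 /1120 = -49.59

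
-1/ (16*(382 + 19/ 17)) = -17/ 104208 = -0.00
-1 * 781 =-781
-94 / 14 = -47 / 7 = -6.71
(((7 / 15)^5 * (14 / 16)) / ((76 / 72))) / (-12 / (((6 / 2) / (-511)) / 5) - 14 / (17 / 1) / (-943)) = 269433017 / 150086242575000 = 0.00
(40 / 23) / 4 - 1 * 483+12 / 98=-543713 / 1127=-482.44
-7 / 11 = -0.64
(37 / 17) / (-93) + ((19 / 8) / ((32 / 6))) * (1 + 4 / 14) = 777901 / 1416576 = 0.55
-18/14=-9/7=-1.29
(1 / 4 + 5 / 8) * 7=49 / 8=6.12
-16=-16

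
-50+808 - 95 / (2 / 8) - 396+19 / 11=-179 / 11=-16.27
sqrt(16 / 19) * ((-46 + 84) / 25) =8 * sqrt(19) / 25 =1.39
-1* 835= -835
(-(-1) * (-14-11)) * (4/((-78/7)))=350/39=8.97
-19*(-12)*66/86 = 7524/43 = 174.98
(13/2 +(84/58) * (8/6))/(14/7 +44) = 489/2668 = 0.18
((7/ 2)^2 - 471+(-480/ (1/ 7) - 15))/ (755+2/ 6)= -46005/ 9064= -5.08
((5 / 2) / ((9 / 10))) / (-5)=-5 / 9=-0.56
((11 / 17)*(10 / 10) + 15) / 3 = 266 / 51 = 5.22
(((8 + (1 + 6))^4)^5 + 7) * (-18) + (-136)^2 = -5985462114143371582012880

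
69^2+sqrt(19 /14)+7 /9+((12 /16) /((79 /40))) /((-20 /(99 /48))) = sqrt(266) /14+108339077 /22752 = 4762.90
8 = 8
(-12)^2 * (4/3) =192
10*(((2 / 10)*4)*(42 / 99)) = 112 / 33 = 3.39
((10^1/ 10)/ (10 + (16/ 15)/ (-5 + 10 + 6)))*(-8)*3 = -1980/ 833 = -2.38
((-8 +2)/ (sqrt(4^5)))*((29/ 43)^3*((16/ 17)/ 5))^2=-0.00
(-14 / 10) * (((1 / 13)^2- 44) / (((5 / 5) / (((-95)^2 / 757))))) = 93941225 / 127933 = 734.30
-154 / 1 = -154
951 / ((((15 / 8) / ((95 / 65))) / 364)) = 1349152 / 5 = 269830.40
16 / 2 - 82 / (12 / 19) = -731 / 6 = -121.83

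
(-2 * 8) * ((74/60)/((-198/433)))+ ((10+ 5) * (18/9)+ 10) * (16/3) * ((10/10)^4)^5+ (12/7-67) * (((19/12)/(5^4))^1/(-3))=1333380539/5197500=256.54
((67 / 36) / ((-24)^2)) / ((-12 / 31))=-2077 / 248832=-0.01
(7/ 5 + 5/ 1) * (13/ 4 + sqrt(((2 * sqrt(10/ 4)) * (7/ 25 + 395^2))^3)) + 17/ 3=397/ 15 + 499280896 * 2^(1/ 4) * sqrt(487579) * 5^(3/ 4)/ 625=2218055634.23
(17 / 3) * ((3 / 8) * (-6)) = -51 / 4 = -12.75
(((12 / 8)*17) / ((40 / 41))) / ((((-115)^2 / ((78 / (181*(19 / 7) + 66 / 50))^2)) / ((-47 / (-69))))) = 12207477555 / 361674997851248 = 0.00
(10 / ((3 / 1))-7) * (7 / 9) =-77 / 27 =-2.85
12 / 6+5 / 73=151 / 73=2.07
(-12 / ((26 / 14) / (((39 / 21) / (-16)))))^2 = 9 / 16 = 0.56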